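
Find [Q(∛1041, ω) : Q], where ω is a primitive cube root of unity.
[Q(∛1041, ω) : Q] = 6

[Q(∛1041):Q] = 3 (min poly x^3 - 1041, irreducible since 1041 is not a perfect cube). [Q(ω):Q] = 2 (min poly x^2 + x + 1). Since Q(∛1041) ⊂ R and ω ∉ R, we have ω ∉ Q(∛1041), so x^2 + x + 1 remains irreducible over Q(∛1041) and [Q(∛1041, ω) : Q(∛1041)] = 2. By the tower law, [Q(∛1041, ω) : Q] = 3 · 2 = 6. (In fact Q(∛1041, ω) is the splitting field of x^3 - 1041 over Q.)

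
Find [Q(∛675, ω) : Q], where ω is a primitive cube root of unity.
[Q(∛675, ω) : Q] = 6

[Q(∛675):Q] = 3 (min poly x^3 - 675, irreducible since 675 is not a perfect cube). [Q(ω):Q] = 2 (min poly x^2 + x + 1). Since Q(∛675) ⊂ R and ω ∉ R, we have ω ∉ Q(∛675), so x^2 + x + 1 remains irreducible over Q(∛675) and [Q(∛675, ω) : Q(∛675)] = 2. By the tower law, [Q(∛675, ω) : Q] = 3 · 2 = 6. (In fact Q(∛675, ω) is the splitting field of x^3 - 675 over Q.)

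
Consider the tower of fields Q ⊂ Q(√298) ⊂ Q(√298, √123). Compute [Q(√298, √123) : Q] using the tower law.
[Q(√298, √123) : Q] = 4

[Q(√298):Q] = 2 (min poly x^2 - 298, irreducible since 298 is squarefree > 1). For the top step, suppose √123 ∈ Q(√298), say √123 = c + d√298 with c, d ∈ Q. Squaring: 123 = c^2 + 298d^2 + 2cd√298. Since √298 ∉ Q this forces 2cd = 0. If d = 0 then √123 = c ∈ Q, contradicting 123 squarefree > 1. If c = 0 then 123 = 298d^2, so 298·123 = (298d)^2 is a perfect square in Q — but 298·123 = 36654 is not a perfect square (since 298 and 123 are distinct squarefree integers). Contradiction. Hence √123 ∉ Q(√298), so x^2 - 123 stays irreducible over Q(√298) and [Q(√298, √123) : Q(√298)] = 2. By the tower law, [Q(√298, √123) : Q] = 2 · 2 = 4.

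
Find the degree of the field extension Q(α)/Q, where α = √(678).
[Q(α):Q] = 2

[Q(α):Q] equals the degree of the minimal polynomial of α. Here α^2 = 678 and x^2 - 678 is irreducible (d = 678 is squarefree, ≠ 1, hence not a square), so deg(m_α) = 2. Thus [Q(α):Q] = 2.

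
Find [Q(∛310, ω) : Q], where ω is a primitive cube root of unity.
[Q(∛310, ω) : Q] = 6

[Q(∛310):Q] = 3 (min poly x^3 - 310, irreducible since 310 is not a perfect cube). [Q(ω):Q] = 2 (min poly x^2 + x + 1). Since Q(∛310) ⊂ R and ω ∉ R, we have ω ∉ Q(∛310), so x^2 + x + 1 remains irreducible over Q(∛310) and [Q(∛310, ω) : Q(∛310)] = 2. By the tower law, [Q(∛310, ω) : Q] = 3 · 2 = 6. (In fact Q(∛310, ω) is the splitting field of x^3 - 310 over Q.)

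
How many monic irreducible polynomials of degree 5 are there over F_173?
There are 30992778384 monic irreducible polynomials of degree 5 over F_173

Each element of F_{173^5} that lies in no proper subfield is a root of exactly one monic irreducible of degree 5 over F_173, and each such polynomial has 5 distinct roots in F_{173^5}. By Möbius inversion the count is N_173(5) = (1/5) Σ_{d|5} μ(5/d) · 173^d = (1/5)(μ(5)·173^1 + μ(1)·173^5) = 154963891920/5 = 30992778384.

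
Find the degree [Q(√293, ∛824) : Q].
[Q(√293, ∛824) : Q] = 6

Let L = Q(√293, ∛824). Since Q(√293) ⊂ L and [Q(√293):Q] = 2, the tower law gives 2 | [L:Q]. Likewise Q(∛824) ⊂ L with [Q(∛824):Q] = 3 (because 824 is not a perfect cube), so 3 | [L:Q]. As gcd(2,3) = 1, [L:Q] is divisible by 6. Conversely L is generated over Q by √293 and ∛824, so [L:Q] ≤ 2·3 = 6. Therefore [Q(√293, ∛824) : Q] = 6.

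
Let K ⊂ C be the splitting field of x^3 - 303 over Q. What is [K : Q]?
[K : Q] = 6

The roots of x^3 - 303 are ∛303, ω∛303, ω^2∛303 where ω = e^(2πi/3) is a primitive cube root of unity, so K = Q(∛303, ω). Now [Q(∛303):Q] = 3 (since 303 is not a perfect cube, x^3 - 303 is irreducible) and [Q(ω):Q] = 2. Both 2 and 3 divide [K:Q], and [K:Q] ≤ 3·2 = 6, so [K:Q] = 6. (Equivalently: Q(∛303) ⊂ R but ω ∉ R, so [K : Q(∛303)] = 2.)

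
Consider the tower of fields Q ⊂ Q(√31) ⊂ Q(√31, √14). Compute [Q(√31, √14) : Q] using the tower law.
[Q(√31, √14) : Q] = 4

[Q(√31):Q] = 2 (min poly x^2 - 31, irreducible since 31 is squarefree > 1). For the top step, suppose √14 ∈ Q(√31), say √14 = c + d√31 with c, d ∈ Q. Squaring: 14 = c^2 + 31d^2 + 2cd√31. Since √31 ∉ Q this forces 2cd = 0. If d = 0 then √14 = c ∈ Q, contradicting 14 squarefree > 1. If c = 0 then 14 = 31d^2, so 31·14 = (31d)^2 is a perfect square in Q — but 31·14 = 434 is not a perfect square (since 31 and 14 are distinct squarefree integers). Contradiction. Hence √14 ∉ Q(√31), so x^2 - 14 stays irreducible over Q(√31) and [Q(√31, √14) : Q(√31)] = 2. By the tower law, [Q(√31, √14) : Q] = 2 · 2 = 4.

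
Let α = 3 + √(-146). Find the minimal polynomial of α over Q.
m_α(x) = x^2 - 6x + 155

From α - 3 = √(-146), squaring gives (α - 3)^2 = -146, i.e. α^2 - 6α + 9 = -146, so α^2 - 6α + 155 = 0. The discriminant of x^2 - 6x + 155 is (-6)^2 - 4·(155) = 36 - 620 = -584, and 4·(-146) is not a perfect square in Q since -146 is squarefree and ≠ 1. Hence x^2 - 6x + 155 is irreducible over Q and is the minimal polynomial of α.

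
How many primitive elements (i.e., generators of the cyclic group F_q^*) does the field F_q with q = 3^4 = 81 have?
There are φ(80) = 32 primitive elements

F_q^* is cyclic of order q - 1 = 80. A cyclic group of order m has exactly φ(m) generators. Here m = 80 = 2^4 · 5, so the number of primitive elements is φ(80) = 32.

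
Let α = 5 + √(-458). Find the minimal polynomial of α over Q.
m_α(x) = x^2 - 10x + 483

From α - 5 = √(-458), squaring gives (α - 5)^2 = -458, i.e. α^2 - 10α + 25 = -458, so α^2 - 10α + 483 = 0. The discriminant of x^2 - 10x + 483 is (-10)^2 - 4·(483) = 100 - 1932 = -1832, and 4·(-458) is not a perfect square in Q since -458 is squarefree and ≠ 1. Hence x^2 - 10x + 483 is irreducible over Q and is the minimal polynomial of α.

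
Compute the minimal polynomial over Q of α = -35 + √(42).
m_α(x) = x^2 + 70x + 1183

From α + 35 = √(42), squaring gives (α + 35)^2 = 42, i.e. α^2 + 70α + 1225 = 42, so α^2 + 70α + 1183 = 0. The discriminant of x^2 + 70x + 1183 is (70)^2 - 4·(1183) = 4900 - 4732 = 168, and 4·(42) is not a perfect square in Q since 42 is squarefree and ≠ 1. Hence x^2 + 70x + 1183 is irreducible over Q and is the minimal polynomial of α.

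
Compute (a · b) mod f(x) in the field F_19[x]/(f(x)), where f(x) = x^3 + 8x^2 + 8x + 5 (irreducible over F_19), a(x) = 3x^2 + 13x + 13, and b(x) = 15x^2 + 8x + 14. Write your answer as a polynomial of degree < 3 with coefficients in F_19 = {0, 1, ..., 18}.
a · b ≡ 7x^2 + 11x + 13 (mod f(x))

Multiply in F_19[x]: a(x)·b(x) = (3x^2 + 13x + 13)·(15x^2 + 8x + 14) = 7x^4 + 10x^3 + 18x^2 + x + 11. This has degree ≥ 3, so divide by f(x) over F_19: 7x^4 + 10x^3 + 18x^2 + x + 11 = (7x + 11)·(x^3 + 8x^2 + 8x + 5) + (7x^2 + 11x + 13). Hence a·b ≡ 7x^2 + 11x + 13 (mod f). (F_19[x]/(f) is a field with 19^3 = 6859 elements since f is irreducible of degree 3.)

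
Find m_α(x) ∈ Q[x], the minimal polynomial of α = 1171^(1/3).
m_α(x) = x^3 - 1171

α satisfies α^3 = 1171, so x^3 - 1171 annihilates α. By the rational root test, a rational root p/q (in lowest terms) of x^3 - 1171 would satisfy p^3 = 1171 q^3, forcing q = 1 and p^3 = 1171; but 1171 is not a perfect cube, contradiction. A monic cubic over Q with no rational root is irreducible (any nontrivial factorization would include a linear factor). Hence x^3 - 1171 is the minimal polynomial of α, and in particular [Q(α):Q] = 3.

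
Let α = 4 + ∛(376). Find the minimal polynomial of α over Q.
m_α(x) = x^3 - 12x^2 + 48x - 440

Set β = α - 4 = ∛(376), so β^3 = 376. Then (α - 4)^3 - 376 = 0, i.e. α is a root of g(x) = (x - 4)^3 - 376 = x^3 - 12x^2 + 48x - 440. Since g(x) = h(x - 4) where h(x) = x^3 - 376, and h is irreducible over Q (because 376 is not a perfect cube, so h has no rational root, and a monic cubic with no rational root is irreducible), g is also irreducible (irreducibility is preserved under the substitution x → x - 4). Hence m_α(x) = x^3 - 12x^2 + 48x - 440.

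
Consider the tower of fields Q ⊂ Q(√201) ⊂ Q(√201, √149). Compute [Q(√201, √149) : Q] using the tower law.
[Q(√201, √149) : Q] = 4

[Q(√201):Q] = 2 (min poly x^2 - 201, irreducible since 201 is squarefree > 1). For the top step, suppose √149 ∈ Q(√201), say √149 = c + d√201 with c, d ∈ Q. Squaring: 149 = c^2 + 201d^2 + 2cd√201. Since √201 ∉ Q this forces 2cd = 0. If d = 0 then √149 = c ∈ Q, contradicting 149 squarefree > 1. If c = 0 then 149 = 201d^2, so 201·149 = (201d)^2 is a perfect square in Q — but 201·149 = 29949 is not a perfect square (since 201 and 149 are distinct squarefree integers). Contradiction. Hence √149 ∉ Q(√201), so x^2 - 149 stays irreducible over Q(√201) and [Q(√201, √149) : Q(√201)] = 2. By the tower law, [Q(√201, √149) : Q] = 2 · 2 = 4.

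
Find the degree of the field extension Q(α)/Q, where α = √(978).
[Q(α):Q] = 2

[Q(α):Q] equals the degree of the minimal polynomial of α. Here α^2 = 978 and x^2 - 978 is irreducible (d = 978 is squarefree, ≠ 1, hence not a square), so deg(m_α) = 2. Thus [Q(α):Q] = 2.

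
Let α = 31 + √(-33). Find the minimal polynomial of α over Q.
m_α(x) = x^2 - 62x + 994

From α - 31 = √(-33), squaring gives (α - 31)^2 = -33, i.e. α^2 - 62α + 961 = -33, so α^2 - 62α + 994 = 0. The discriminant of x^2 - 62x + 994 is (-62)^2 - 4·(994) = 3844 - 3976 = -132, and 4·(-33) is not a perfect square in Q since -33 is squarefree and ≠ 1. Hence x^2 - 62x + 994 is irreducible over Q and is the minimal polynomial of α.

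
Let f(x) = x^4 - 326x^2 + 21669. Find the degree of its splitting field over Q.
[K : Q] = 4

Solving the quadratic in x^2: x^2 = (326 ± √(326^2 - 4·21669))/2 = (326 ± √19600)/2 = (326 ± 140)/2, giving x^2 = 233 or x^2 = 93. So f(x) = (x^2 - 233)(x^2 - 93) and the roots of f are ±√233, ±√93. Hence the splitting field is K = Q(√233, √93). Since 233 and 93 are distinct squarefree integers > 1, their product 21669 is not a perfect square, so √93 ∉ Q(√233). By the tower law [K:Q] = [Q(√233,√93):Q(√233)] · [Q(√233):Q] = 2 · 2 = 4.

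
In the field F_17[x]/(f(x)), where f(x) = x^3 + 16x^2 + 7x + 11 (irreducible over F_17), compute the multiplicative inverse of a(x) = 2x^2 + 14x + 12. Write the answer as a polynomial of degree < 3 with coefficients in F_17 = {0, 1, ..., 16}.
a(x)^(-1) ≡ 13x^2 + 15x + 10 (mod f(x))

Since f is irreducible over F_17, F_17[x]/(f) is a field and a(x) ≠ 0 has an inverse. Apply the extended Euclidean algorithm to f(x) and a(x) in F_17[x]: f(x) = (9x + 13)·a(x) + (6x + 8);  a(x) = (6x)·(6x + 8) + (12). The last nonzero remainder is the constant 12 = gcd(f, a) in F_17. Back-substituting through the division chain expresses 12 = s(x)·a(x) + t(x)·f(x) with s(x) ≡ 3x^2 + 10x + 1 (mod f), so (3x^2 + 10x + 1)·a(x) ≡ 12 (mod f). Multiplying by 12^(-1) ≡ 10 in F_17 gives a(x)^(-1) ≡ 10·(3x^2 + 10x + 1) ≡ 13x^2 + 15x + 10 (mod f). Check: (2x^2 + 14x + 12)·(13x^2 + 15x + 10) = 9x^4 + 8x^3 + 12x^2 + 14x + 1 ≡ 1 (mod x^3 + 16x^2 + 7x + 11).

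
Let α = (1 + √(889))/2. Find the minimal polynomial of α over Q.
m_α(x) = x^2 - x - 222

From 2α - 1 = √(889), squaring gives (2α - 1)^2 = 889, i.e. 4α^2 - 4α + 1 = 889, so α^2 - α + (1 - 889)/4 = 0. Since 889 ≡ 1 (mod 4), (1 - 889)/4 = -222 ∈ Z. The polynomial x^2 - x - 222 has discriminant 1 - 4·(-222) = 889, which is not a perfect square in Q (d = 889 is squarefree and ≠ 1), so x^2 - x - 222 is irreducible over Q. It is the minimal polynomial of α.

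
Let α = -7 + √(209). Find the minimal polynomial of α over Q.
m_α(x) = x^2 + 14x - 160

From α + 7 = √(209), squaring gives (α + 7)^2 = 209, i.e. α^2 + 14α + 49 = 209, so α^2 + 14α - 160 = 0. The discriminant of x^2 + 14x - 160 is (14)^2 - 4·(-160) = 196 + 640 = 836, and 4·(209) is not a perfect square in Q since 209 is squarefree and ≠ 1. Hence x^2 + 14x - 160 is irreducible over Q and is the minimal polynomial of α.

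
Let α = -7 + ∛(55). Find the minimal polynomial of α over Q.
m_α(x) = x^3 + 21x^2 + 147x + 288

Set β = α + 7 = ∛(55), so β^3 = 55. Then (α + 7)^3 - 55 = 0, i.e. α is a root of g(x) = (x + 7)^3 - 55 = x^3 + 21x^2 + 147x + 288. Since g(x) = h(x + 7) where h(x) = x^3 - 55, and h is irreducible over Q (because 55 is not a perfect cube, so h has no rational root, and a monic cubic with no rational root is irreducible), g is also irreducible (irreducibility is preserved under the substitution x → x + 7). Hence m_α(x) = x^3 + 21x^2 + 147x + 288.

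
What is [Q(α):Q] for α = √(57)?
[Q(α):Q] = 2

[Q(α):Q] equals the degree of the minimal polynomial of α. Here α^2 = 57 and x^2 - 57 is irreducible (d = 57 is squarefree, ≠ 1, hence not a square), so deg(m_α) = 2. Thus [Q(α):Q] = 2.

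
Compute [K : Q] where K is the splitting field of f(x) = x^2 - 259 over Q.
[K : Q] = 2

f(x) = x^2 - 259 factors as (x - √259)(x + √259). The splitting field is K = Q(√259). Since 259 is squarefree and > 1, it is not a perfect square, so x^2 - 259 is irreducible over Q and [Q(√259) : Q] = 2. Hence [K : Q] = 2.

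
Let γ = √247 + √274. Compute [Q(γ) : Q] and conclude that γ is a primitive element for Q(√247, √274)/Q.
[Q(γ) : Q] = 4 (equivalently, Q(γ) = Q(√247, √274))

Obviously Q(γ) ⊆ Q(√247, √274), and [Q(√247, √274):Q] = 4 (since 247, 274 are distinct squarefree integers > 1 with 67678 not a perfect square). To show equality we compute the minimal polynomial of γ. From γ = √247 + √274: γ^2 = 247 + 2√(67678) + 274 = 521 + 2√(67678), so γ^2 - 521 = 2√(67678); squaring, (γ^2 - 521)^2 = 4·67678, i.e. γ^4 - 1042γ^2 + 271441 - 270712 = 0, i.e. γ^4 - 1042γ^2 + 729 = 0. So γ is a root of x^4 - 1042x^2 + 729. This polynomial is irreducible over Q: it has no rational root (each ±√247 ± √274 is irrational), and any factorization into two quadratics over Q would force √(67678) ∈ Q (pairing opposite roots) or √247, √274 ∈ Q (other pairings), all impossible. Hence [Q(γ):Q] = 4 = [Q(√247, √274):Q], so Q(γ) = Q(√247, √274).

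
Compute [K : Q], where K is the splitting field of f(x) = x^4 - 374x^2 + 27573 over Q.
[K : Q] = 4

Solving the quadratic in x^2: x^2 = (374 ± √(374^2 - 4·27573))/2 = (374 ± √29584)/2 = (374 ± 172)/2, giving x^2 = 273 or x^2 = 101. So f(x) = (x^2 - 273)(x^2 - 101) and the roots of f are ±√273, ±√101. Hence the splitting field is K = Q(√273, √101). Since 273 and 101 are distinct squarefree integers > 1, their product 27573 is not a perfect square, so √101 ∉ Q(√273). By the tower law [K:Q] = [Q(√273,√101):Q(√273)] · [Q(√273):Q] = 2 · 2 = 4.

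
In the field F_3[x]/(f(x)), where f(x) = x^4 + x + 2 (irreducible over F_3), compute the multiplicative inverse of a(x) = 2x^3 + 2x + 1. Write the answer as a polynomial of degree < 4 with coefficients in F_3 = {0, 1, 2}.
a(x)^(-1) ≡ 2x^3 + x + 1 (mod f(x))

Since f is irreducible over F_3, F_3[x]/(f) is a field and a(x) ≠ 0 has an inverse. Apply the extended Euclidean algorithm to f(x) and a(x) in F_3[x]: f(x) = (2x)·a(x) + (2x^2 + 2x + 2);  a(x) = (x + 2)·(2x^2 + 2x + 2) + (2x);  (2x^2 + 2x + 2) = (x + 1)·(2x) + (2). The last nonzero remainder is the constant 2 = gcd(f, a) in F_3. Back-substituting through the division chain expresses 2 = s(x)·a(x) + t(x)·f(x) with s(x) ≡ x^3 + 2x + 2 (mod f), so (x^3 + 2x + 2)·a(x) ≡ 2 (mod f). Multiplying by 2^(-1) ≡ 2 in F_3 gives a(x)^(-1) ≡ 2·(x^3 + 2x + 2) ≡ 2x^3 + x + 1 (mod f). Check: (2x^3 + 2x + 1)·(2x^3 + x + 1) = x^6 + x^3 + 2x^2 + 1 ≡ 1 (mod x^4 + x + 2).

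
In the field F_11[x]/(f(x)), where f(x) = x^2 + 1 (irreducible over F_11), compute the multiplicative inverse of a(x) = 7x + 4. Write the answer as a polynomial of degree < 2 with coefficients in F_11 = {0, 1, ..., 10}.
a(x)^(-1) ≡ 7x + 7 (mod f(x))

Since f is irreducible over F_11, F_11[x]/(f) is a field and a(x) ≠ 0 has an inverse. Apply the extended Euclidean algorithm to f(x) and a(x) in F_11[x]: f(x) = (8x + 8)·a(x) + (2). The last nonzero remainder is the constant 2 = gcd(f, a) in F_11. Back-substituting through the division chain expresses 2 = s(x)·a(x) + t(x)·f(x) with s(x) ≡ 3x + 3 (mod f), so (3x + 3)·a(x) ≡ 2 (mod f). Multiplying by 2^(-1) ≡ 6 in F_11 gives a(x)^(-1) ≡ 6·(3x + 3) ≡ 7x + 7 (mod f). Check: (7x + 4)·(7x + 7) = 5x^2 + 6 ≡ 1 (mod x^2 + 1).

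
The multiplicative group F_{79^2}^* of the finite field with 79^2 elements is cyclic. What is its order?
|F_{79^2}^*| = 6240

F_{79^2} has 79^2 = 6241 elements; its multiplicative group consists of all nonzero elements, so |F_{79^2}^*| = 6241 - 1 = 6240. (It is cyclic since any finite subgroup of the multiplicative group of a field is cyclic.)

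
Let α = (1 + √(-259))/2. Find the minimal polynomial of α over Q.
m_α(x) = x^2 - x + 65

From 2α - 1 = √(-259), squaring gives (2α - 1)^2 = -259, i.e. 4α^2 - 4α + 1 = -259, so α^2 - α + (1 + 259)/4 = 0. Since -259 ≡ 1 (mod 4), (1 + 259)/4 = 65 ∈ Z. The polynomial x^2 - x + 65 has discriminant 1 - 4·(65) = -259, which is not a perfect square in Q (d = -259 is squarefree and ≠ 1), so x^2 - x + 65 is irreducible over Q. It is the minimal polynomial of α.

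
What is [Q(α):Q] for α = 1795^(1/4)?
[Q(α):Q] = 4

α is a root of x^4 - 1795. By Eisenstein's criterion at the prime p = 5 (which divides the constant term 1795 but p^2 = 25 does not, since 1795 is squarefree), x^4 - 1795 is irreducible over Q. Hence [Q(α):Q] = 4.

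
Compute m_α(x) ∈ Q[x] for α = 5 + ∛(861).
m_α(x) = x^3 - 15x^2 + 75x - 986

Set β = α - 5 = ∛(861), so β^3 = 861. Then (α - 5)^3 - 861 = 0, i.e. α is a root of g(x) = (x - 5)^3 - 861 = x^3 - 15x^2 + 75x - 986. Since g(x) = h(x - 5) where h(x) = x^3 - 861, and h is irreducible over Q (because 861 is not a perfect cube, so h has no rational root, and a monic cubic with no rational root is irreducible), g is also irreducible (irreducibility is preserved under the substitution x → x - 5). Hence m_α(x) = x^3 - 15x^2 + 75x - 986.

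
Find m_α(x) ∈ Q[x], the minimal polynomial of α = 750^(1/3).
m_α(x) = x^3 - 750

α satisfies α^3 = 750, so x^3 - 750 annihilates α. By the rational root test, a rational root p/q (in lowest terms) of x^3 - 750 would satisfy p^3 = 750 q^3, forcing q = 1 and p^3 = 750; but 750 is not a perfect cube, contradiction. A monic cubic over Q with no rational root is irreducible (any nontrivial factorization would include a linear factor). Hence x^3 - 750 is the minimal polynomial of α, and in particular [Q(α):Q] = 3.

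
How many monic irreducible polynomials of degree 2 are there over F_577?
There are 166176 monic irreducible polynomials of degree 2 over F_577

Each element of F_{577^2} that lies in no proper subfield is a root of exactly one monic irreducible of degree 2 over F_577, and each such polynomial has 2 distinct roots in F_{577^2}. By Möbius inversion the count is N_577(2) = (1/2) Σ_{d|2} μ(2/d) · 577^d = (1/2)(μ(2)·577^1 + μ(1)·577^2) = 332352/2 = 166176.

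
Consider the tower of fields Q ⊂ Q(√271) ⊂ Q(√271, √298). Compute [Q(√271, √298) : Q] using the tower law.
[Q(√271, √298) : Q] = 4

[Q(√271):Q] = 2 (min poly x^2 - 271, irreducible since 271 is squarefree > 1). For the top step, suppose √298 ∈ Q(√271), say √298 = c + d√271 with c, d ∈ Q. Squaring: 298 = c^2 + 271d^2 + 2cd√271. Since √271 ∉ Q this forces 2cd = 0. If d = 0 then √298 = c ∈ Q, contradicting 298 squarefree > 1. If c = 0 then 298 = 271d^2, so 271·298 = (271d)^2 is a perfect square in Q — but 271·298 = 80758 is not a perfect square (since 271 and 298 are distinct squarefree integers). Contradiction. Hence √298 ∉ Q(√271), so x^2 - 298 stays irreducible over Q(√271) and [Q(√271, √298) : Q(√271)] = 2. By the tower law, [Q(√271, √298) : Q] = 2 · 2 = 4.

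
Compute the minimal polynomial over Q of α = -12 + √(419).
m_α(x) = x^2 + 24x - 275

From α + 12 = √(419), squaring gives (α + 12)^2 = 419, i.e. α^2 + 24α + 144 = 419, so α^2 + 24α - 275 = 0. The discriminant of x^2 + 24x - 275 is (24)^2 - 4·(-275) = 576 + 1100 = 1676, and 4·(419) is not a perfect square in Q since 419 is squarefree and ≠ 1. Hence x^2 + 24x - 275 is irreducible over Q and is the minimal polynomial of α.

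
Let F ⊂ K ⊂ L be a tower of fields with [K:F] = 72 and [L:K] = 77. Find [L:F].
[L:F] = 5544

The tower law says that for any tower of field extensions F ⊂ K ⊂ L with finite degrees, [L:F] = [L:K] · [K:F]. Here this gives [L:F] = 77 · 72 = 5544.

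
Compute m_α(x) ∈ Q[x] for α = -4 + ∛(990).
m_α(x) = x^3 + 12x^2 + 48x - 926

Set β = α + 4 = ∛(990), so β^3 = 990. Then (α + 4)^3 - 990 = 0, i.e. α is a root of g(x) = (x + 4)^3 - 990 = x^3 + 12x^2 + 48x - 926. Since g(x) = h(x + 4) where h(x) = x^3 - 990, and h is irreducible over Q (because 990 is not a perfect cube, so h has no rational root, and a monic cubic with no rational root is irreducible), g is also irreducible (irreducibility is preserved under the substitution x → x + 4). Hence m_α(x) = x^3 + 12x^2 + 48x - 926.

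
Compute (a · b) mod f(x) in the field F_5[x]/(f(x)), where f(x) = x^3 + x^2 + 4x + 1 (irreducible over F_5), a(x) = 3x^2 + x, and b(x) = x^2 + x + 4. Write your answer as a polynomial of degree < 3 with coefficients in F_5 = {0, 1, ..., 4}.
a · b ≡ 2x + 4 (mod f(x))

Multiply in F_5[x]: a(x)·b(x) = (3x^2 + x)·(x^2 + x + 4) = 3x^4 + 4x^3 + 3x^2 + 4x. This has degree ≥ 3, so divide by f(x) over F_5: 3x^4 + 4x^3 + 3x^2 + 4x = (3x + 1)·(x^3 + x^2 + 4x + 1) + (2x + 4). Hence a·b ≡ 2x + 4 (mod f). (F_5[x]/(f) is a field with 5^3 = 125 elements since f is irreducible of degree 3.)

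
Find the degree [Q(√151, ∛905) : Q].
[Q(√151, ∛905) : Q] = 6

Let L = Q(√151, ∛905). Since Q(√151) ⊂ L and [Q(√151):Q] = 2, the tower law gives 2 | [L:Q]. Likewise Q(∛905) ⊂ L with [Q(∛905):Q] = 3 (because 905 is not a perfect cube), so 3 | [L:Q]. As gcd(2,3) = 1, [L:Q] is divisible by 6. Conversely L is generated over Q by √151 and ∛905, so [L:Q] ≤ 2·3 = 6. Therefore [Q(√151, ∛905) : Q] = 6.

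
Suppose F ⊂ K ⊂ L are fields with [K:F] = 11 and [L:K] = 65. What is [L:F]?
[L:F] = 715

The tower law says that for any tower of field extensions F ⊂ K ⊂ L with finite degrees, [L:F] = [L:K] · [K:F]. Here this gives [L:F] = 65 · 11 = 715.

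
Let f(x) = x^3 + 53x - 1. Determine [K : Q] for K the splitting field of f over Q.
[K : Q] = 6

By the rational root test, any rational root of the monic integer polynomial f(x) = x^3 + 53x - 1 must be an integer dividing the constant term -1, i.e. one of ±{1}. Evaluating: f(1) = 53, f(-1) = -55; none is 0, so f has no rational root and is therefore irreducible over Q (a cubic with no linear factor over a field is irreducible). For an irreducible cubic, the Galois group is A_3 or S_3 according as the discriminant disc(f) = -4a^3 - 27b^2 = -4·(53)^3 - 27·(-1)^2 = -595535 is or is not a square in Q. Here disc(f) = -595535 is not a perfect square in Q, so the Galois group of f over Q is not contained in A_3 and must be all of S_3. The splitting field has degree |S_3| = 6 over Q, so [K : Q] = 6.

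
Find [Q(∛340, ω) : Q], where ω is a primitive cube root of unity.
[Q(∛340, ω) : Q] = 6

[Q(∛340):Q] = 3 (min poly x^3 - 340, irreducible since 340 is not a perfect cube). [Q(ω):Q] = 2 (min poly x^2 + x + 1). Since Q(∛340) ⊂ R and ω ∉ R, we have ω ∉ Q(∛340), so x^2 + x + 1 remains irreducible over Q(∛340) and [Q(∛340, ω) : Q(∛340)] = 2. By the tower law, [Q(∛340, ω) : Q] = 3 · 2 = 6. (In fact Q(∛340, ω) is the splitting field of x^3 - 340 over Q.)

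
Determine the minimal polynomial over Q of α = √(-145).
m_α(x) = x^2 + 145

α satisfies α^2 + 145 = 0, so x^2 + 145 annihilates α. Since d = -145 is squarefree and ≠ 1, it is not a perfect square in Q, so x^2 + 145 has no rational root and is therefore irreducible over Q (a degree-2 polynomial over a field is irreducible iff it has no root). Hence m_α(x) = x^2 + 145.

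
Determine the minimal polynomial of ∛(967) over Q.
m_α(x) = x^3 - 967

α satisfies α^3 = 967, so x^3 - 967 annihilates α. By the rational root test, a rational root p/q (in lowest terms) of x^3 - 967 would satisfy p^3 = 967 q^3, forcing q = 1 and p^3 = 967; but 967 is not a perfect cube, contradiction. A monic cubic over Q with no rational root is irreducible (any nontrivial factorization would include a linear factor). Hence x^3 - 967 is the minimal polynomial of α, and in particular [Q(α):Q] = 3.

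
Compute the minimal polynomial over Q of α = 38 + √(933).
m_α(x) = x^2 - 76x + 511

From α - 38 = √(933), squaring gives (α - 38)^2 = 933, i.e. α^2 - 76α + 1444 = 933, so α^2 - 76α + 511 = 0. The discriminant of x^2 - 76x + 511 is (-76)^2 - 4·(511) = 5776 - 2044 = 3732, and 4·(933) is not a perfect square in Q since 933 is squarefree and ≠ 1. Hence x^2 - 76x + 511 is irreducible over Q and is the minimal polynomial of α.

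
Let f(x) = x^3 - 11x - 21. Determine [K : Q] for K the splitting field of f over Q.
[K : Q] = 6

By the rational root test, any rational root of the monic integer polynomial f(x) = x^3 - 11x - 21 must be an integer dividing the constant term -21, i.e. one of ±{1, 3, 7, 21}. Evaluating: f(1) = -31, f(-1) = -11, f(3) = -27, f(-3) = -15, f(7) = 245, f(-7) = -287, f(21) = 9009, f(-21) = -9051; none is 0, so f has no rational root and is therefore irreducible over Q (a cubic with no linear factor over a field is irreducible). For an irreducible cubic, the Galois group is A_3 or S_3 according as the discriminant disc(f) = -4a^3 - 27b^2 = -4·(-11)^3 - 27·(-21)^2 = -6583 is or is not a square in Q. Here disc(f) = -6583 is not a perfect square in Q, so the Galois group of f over Q is not contained in A_3 and must be all of S_3. The splitting field has degree |S_3| = 6 over Q, so [K : Q] = 6.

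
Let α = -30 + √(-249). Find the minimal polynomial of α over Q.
m_α(x) = x^2 + 60x + 1149

From α + 30 = √(-249), squaring gives (α + 30)^2 = -249, i.e. α^2 + 60α + 900 = -249, so α^2 + 60α + 1149 = 0. The discriminant of x^2 + 60x + 1149 is (60)^2 - 4·(1149) = 3600 - 4596 = -996, and 4·(-249) is not a perfect square in Q since -249 is squarefree and ≠ 1. Hence x^2 + 60x + 1149 is irreducible over Q and is the minimal polynomial of α.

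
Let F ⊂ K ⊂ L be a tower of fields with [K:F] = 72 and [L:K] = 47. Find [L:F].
[L:F] = 3384

The tower law says that for any tower of field extensions F ⊂ K ⊂ L with finite degrees, [L:F] = [L:K] · [K:F]. Here this gives [L:F] = 47 · 72 = 3384.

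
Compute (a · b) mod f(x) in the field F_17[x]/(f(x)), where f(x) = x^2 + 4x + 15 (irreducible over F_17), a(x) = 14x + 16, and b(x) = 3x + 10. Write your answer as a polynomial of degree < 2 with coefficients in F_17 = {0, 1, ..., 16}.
a · b ≡ 3x + 6 (mod f(x))

Multiply in F_17[x]: a(x)·b(x) = (14x + 16)·(3x + 10) = 8x^2 + x + 7. This has degree ≥ 2, so divide by f(x) over F_17: 8x^2 + x + 7 = (8)·(x^2 + 4x + 15) + (3x + 6). Hence a·b ≡ 3x + 6 (mod f). (F_17[x]/(f) is a field with 17^2 = 289 elements since f is irreducible of degree 2.)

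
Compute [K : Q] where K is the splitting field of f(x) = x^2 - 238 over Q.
[K : Q] = 2

f(x) = x^2 - 238 factors as (x - √238)(x + √238). The splitting field is K = Q(√238). Since 238 is squarefree and > 1, it is not a perfect square, so x^2 - 238 is irreducible over Q and [Q(√238) : Q] = 2. Hence [K : Q] = 2.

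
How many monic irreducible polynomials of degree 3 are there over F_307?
There are 9644712 monic irreducible polynomials of degree 3 over F_307

Each element of F_{307^3} that lies in no proper subfield is a root of exactly one monic irreducible of degree 3 over F_307, and each such polynomial has 3 distinct roots in F_{307^3}. By Möbius inversion the count is N_307(3) = (1/3) Σ_{d|3} μ(3/d) · 307^d = (1/3)(μ(3)·307^1 + μ(1)·307^3) = 28934136/3 = 9644712.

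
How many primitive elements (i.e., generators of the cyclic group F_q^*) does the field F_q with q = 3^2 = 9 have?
There are φ(8) = 4 primitive elements

F_q^* is cyclic of order q - 1 = 8. A cyclic group of order m has exactly φ(m) generators. Here m = 8 = 2^3, so the number of primitive elements is φ(8) = 4.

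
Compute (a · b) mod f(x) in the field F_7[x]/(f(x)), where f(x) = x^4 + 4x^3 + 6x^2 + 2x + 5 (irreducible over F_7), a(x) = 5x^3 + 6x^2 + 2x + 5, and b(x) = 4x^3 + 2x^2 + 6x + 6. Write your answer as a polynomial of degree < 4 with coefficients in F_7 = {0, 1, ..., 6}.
a · b ≡ 3x^3 + 3x^2 + 2x + 6 (mod f(x))

Multiply in F_7[x]: a(x)·b(x) = (5x^3 + 6x^2 + 2x + 5)·(4x^3 + 2x^2 + 6x + 6) = 6x^6 + 6x^5 + x^4 + 6x^3 + 2x^2 + 2. This has degree ≥ 4, so divide by f(x) over F_7: 6x^6 + 6x^5 + x^4 + 6x^3 + 2x^2 + 2 = (6x^2 + 3x + 2)·(x^4 + 4x^3 + 6x^2 + 2x + 5) + (3x^3 + 3x^2 + 2x + 6). Hence a·b ≡ 3x^3 + 3x^2 + 2x + 6 (mod f). (F_7[x]/(f) is a field with 7^4 = 2401 elements since f is irreducible of degree 4.)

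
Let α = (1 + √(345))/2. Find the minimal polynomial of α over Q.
m_α(x) = x^2 - x - 86

From 2α - 1 = √(345), squaring gives (2α - 1)^2 = 345, i.e. 4α^2 - 4α + 1 = 345, so α^2 - α + (1 - 345)/4 = 0. Since 345 ≡ 1 (mod 4), (1 - 345)/4 = -86 ∈ Z. The polynomial x^2 - x - 86 has discriminant 1 - 4·(-86) = 345, which is not a perfect square in Q (d = 345 is squarefree and ≠ 1), so x^2 - x - 86 is irreducible over Q. It is the minimal polynomial of α.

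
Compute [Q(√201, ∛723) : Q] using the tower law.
[Q(√201, ∛723) : Q] = 6

Let L = Q(√201, ∛723). Since Q(√201) ⊂ L and [Q(√201):Q] = 2, the tower law gives 2 | [L:Q]. Likewise Q(∛723) ⊂ L with [Q(∛723):Q] = 3 (because 723 is not a perfect cube), so 3 | [L:Q]. As gcd(2,3) = 1, [L:Q] is divisible by 6. Conversely L is generated over Q by √201 and ∛723, so [L:Q] ≤ 2·3 = 6. Therefore [Q(√201, ∛723) : Q] = 6.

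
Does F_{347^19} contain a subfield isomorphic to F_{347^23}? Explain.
No: F_{347^23} is not a subfield of F_{347^19}

F_{p^m} embeds in F_{p^n} iff m | n. Here 23 ∤ 19 (since 19 = 0·23 + 19 with remainder 19 ≠ 0), so F_{347^23} is not a subfield of F_{347^19}. Equivalently: if it were, the tower law would give 23 = [F_{347^23}:F_347] dividing [F_{347^19}:F_347] = 19, contradiction.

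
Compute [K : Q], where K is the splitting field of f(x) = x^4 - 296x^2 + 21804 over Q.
[K : Q] = 4

Solving the quadratic in x^2: x^2 = (296 ± √(296^2 - 4·21804))/2 = (296 ± √400)/2 = (296 ± 20)/2, giving x^2 = 138 or x^2 = 158. So f(x) = (x^2 - 138)(x^2 - 158) and the roots of f are ±√138, ±√158. Hence the splitting field is K = Q(√138, √158). Since 138 and 158 are distinct squarefree integers > 1, their product 21804 is not a perfect square, so √158 ∉ Q(√138). By the tower law [K:Q] = [Q(√138,√158):Q(√138)] · [Q(√138):Q] = 2 · 2 = 4.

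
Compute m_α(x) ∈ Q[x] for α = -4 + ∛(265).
m_α(x) = x^3 + 12x^2 + 48x - 201

Set β = α + 4 = ∛(265), so β^3 = 265. Then (α + 4)^3 - 265 = 0, i.e. α is a root of g(x) = (x + 4)^3 - 265 = x^3 + 12x^2 + 48x - 201. Since g(x) = h(x + 4) where h(x) = x^3 - 265, and h is irreducible over Q (because 265 is not a perfect cube, so h has no rational root, and a monic cubic with no rational root is irreducible), g is also irreducible (irreducibility is preserved under the substitution x → x + 4). Hence m_α(x) = x^3 + 12x^2 + 48x - 201.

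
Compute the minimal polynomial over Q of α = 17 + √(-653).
m_α(x) = x^2 - 34x + 942

From α - 17 = √(-653), squaring gives (α - 17)^2 = -653, i.e. α^2 - 34α + 289 = -653, so α^2 - 34α + 942 = 0. The discriminant of x^2 - 34x + 942 is (-34)^2 - 4·(942) = 1156 - 3768 = -2612, and 4·(-653) is not a perfect square in Q since -653 is squarefree and ≠ 1. Hence x^2 - 34x + 942 is irreducible over Q and is the minimal polynomial of α.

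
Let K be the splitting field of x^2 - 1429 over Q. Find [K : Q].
[K : Q] = 2

f(x) = x^2 - 1429 factors as (x - √1429)(x + √1429). The splitting field is K = Q(√1429). Since 1429 is squarefree and > 1, it is not a perfect square, so x^2 - 1429 is irreducible over Q and [Q(√1429) : Q] = 2. Hence [K : Q] = 2.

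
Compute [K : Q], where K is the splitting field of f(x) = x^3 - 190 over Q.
[K : Q] = 6

The roots of x^3 - 190 are ∛190, ω∛190, ω^2∛190 where ω = e^(2πi/3) is a primitive cube root of unity, so K = Q(∛190, ω). Now [Q(∛190):Q] = 3 (since 190 is not a perfect cube, x^3 - 190 is irreducible) and [Q(ω):Q] = 2. Both 2 and 3 divide [K:Q], and [K:Q] ≤ 3·2 = 6, so [K:Q] = 6. (Equivalently: Q(∛190) ⊂ R but ω ∉ R, so [K : Q(∛190)] = 2.)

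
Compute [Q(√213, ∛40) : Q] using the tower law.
[Q(√213, ∛40) : Q] = 6

Let L = Q(√213, ∛40). Since Q(√213) ⊂ L and [Q(√213):Q] = 2, the tower law gives 2 | [L:Q]. Likewise Q(∛40) ⊂ L with [Q(∛40):Q] = 3 (because 40 is not a perfect cube), so 3 | [L:Q]. As gcd(2,3) = 1, [L:Q] is divisible by 6. Conversely L is generated over Q by √213 and ∛40, so [L:Q] ≤ 2·3 = 6. Therefore [Q(√213, ∛40) : Q] = 6.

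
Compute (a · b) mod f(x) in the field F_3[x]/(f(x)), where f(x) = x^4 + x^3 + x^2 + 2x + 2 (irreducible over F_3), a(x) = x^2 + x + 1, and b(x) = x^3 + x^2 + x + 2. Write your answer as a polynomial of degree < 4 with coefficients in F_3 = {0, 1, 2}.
a · b ≡ x^3 + x^2 + 2x (mod f(x))

Multiply in F_3[x]: a(x)·b(x) = (x^2 + x + 1)·(x^3 + x^2 + x + 2) = x^5 + 2x^4 + x^2 + 2. This has degree ≥ 4, so divide by f(x) over F_3: x^5 + 2x^4 + x^2 + 2 = (x + 1)·(x^4 + x^3 + x^2 + 2x + 2) + (x^3 + x^2 + 2x). Hence a·b ≡ x^3 + x^2 + 2x (mod f). (F_3[x]/(f) is a field with 3^4 = 81 elements since f is irreducible of degree 4.)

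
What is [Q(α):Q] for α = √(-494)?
[Q(α):Q] = 2

[Q(α):Q] equals the degree of the minimal polynomial of α. Here α^2 = -494 and x^2 + 494 is irreducible (d = -494 is squarefree, ≠ 1, hence not a square), so deg(m_α) = 2. Thus [Q(α):Q] = 2.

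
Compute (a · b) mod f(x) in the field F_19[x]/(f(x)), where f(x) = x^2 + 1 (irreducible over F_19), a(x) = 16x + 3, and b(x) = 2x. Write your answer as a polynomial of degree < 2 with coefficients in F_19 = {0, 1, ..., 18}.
a · b ≡ 6x + 6 (mod f(x))

Multiply in F_19[x]: a(x)·b(x) = (16x + 3)·(2x) = 13x^2 + 6x. This has degree ≥ 2, so divide by f(x) over F_19: 13x^2 + 6x = (13)·(x^2 + 1) + (6x + 6). Hence a·b ≡ 6x + 6 (mod f). (F_19[x]/(f) is a field with 19^2 = 361 elements since f is irreducible of degree 2.)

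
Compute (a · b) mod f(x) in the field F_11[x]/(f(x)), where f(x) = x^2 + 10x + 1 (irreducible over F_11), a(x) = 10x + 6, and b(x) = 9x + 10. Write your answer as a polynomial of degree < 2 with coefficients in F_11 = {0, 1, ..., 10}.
a · b ≡ 2x + 3 (mod f(x))

Multiply in F_11[x]: a(x)·b(x) = (10x + 6)·(9x + 10) = 2x^2 + 5. This has degree ≥ 2, so divide by f(x) over F_11: 2x^2 + 5 = (2)·(x^2 + 10x + 1) + (2x + 3). Hence a·b ≡ 2x + 3 (mod f). (F_11[x]/(f) is a field with 11^2 = 121 elements since f is irreducible of degree 2.)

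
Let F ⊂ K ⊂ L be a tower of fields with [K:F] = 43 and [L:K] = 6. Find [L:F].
[L:F] = 258

The tower law says that for any tower of field extensions F ⊂ K ⊂ L with finite degrees, [L:F] = [L:K] · [K:F]. Here this gives [L:F] = 6 · 43 = 258.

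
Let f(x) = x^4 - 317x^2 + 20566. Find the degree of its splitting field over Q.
[K : Q] = 4

Solving the quadratic in x^2: x^2 = (317 ± √(317^2 - 4·20566))/2 = (317 ± √18225)/2 = (317 ± 135)/2, giving x^2 = 91 or x^2 = 226. So f(x) = (x^2 - 91)(x^2 - 226) and the roots of f are ±√91, ±√226. Hence the splitting field is K = Q(√91, √226). Since 91 and 226 are distinct squarefree integers > 1, their product 20566 is not a perfect square, so √226 ∉ Q(√91). By the tower law [K:Q] = [Q(√91,√226):Q(√91)] · [Q(√91):Q] = 2 · 2 = 4.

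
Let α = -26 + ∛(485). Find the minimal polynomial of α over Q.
m_α(x) = x^3 + 78x^2 + 2028x + 17091

Set β = α + 26 = ∛(485), so β^3 = 485. Then (α + 26)^3 - 485 = 0, i.e. α is a root of g(x) = (x + 26)^3 - 485 = x^3 + 78x^2 + 2028x + 17091. Since g(x) = h(x + 26) where h(x) = x^3 - 485, and h is irreducible over Q (because 485 is not a perfect cube, so h has no rational root, and a monic cubic with no rational root is irreducible), g is also irreducible (irreducibility is preserved under the substitution x → x + 26). Hence m_α(x) = x^3 + 78x^2 + 2028x + 17091.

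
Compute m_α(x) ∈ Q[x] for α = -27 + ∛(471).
m_α(x) = x^3 + 81x^2 + 2187x + 19212

Set β = α + 27 = ∛(471), so β^3 = 471. Then (α + 27)^3 - 471 = 0, i.e. α is a root of g(x) = (x + 27)^3 - 471 = x^3 + 81x^2 + 2187x + 19212. Since g(x) = h(x + 27) where h(x) = x^3 - 471, and h is irreducible over Q (because 471 is not a perfect cube, so h has no rational root, and a monic cubic with no rational root is irreducible), g is also irreducible (irreducibility is preserved under the substitution x → x + 27). Hence m_α(x) = x^3 + 81x^2 + 2187x + 19212.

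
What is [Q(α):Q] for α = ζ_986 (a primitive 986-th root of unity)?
[Q(α):Q] = 448

The minimal polynomial of ζ_986 over Q is the 986-th cyclotomic polynomial Φ_986(x), which is irreducible over Q and has degree φ(986) = 448. Hence [Q(α):Q] = φ(986) = 448.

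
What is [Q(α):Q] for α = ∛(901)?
[Q(α):Q] = 3

The minimal polynomial of α is x^3 - 901, irreducible over Q since 901 is not a perfect cube (so x^3 - 901 has no rational root). Hence [Q(α):Q] = deg(m_α) = 3.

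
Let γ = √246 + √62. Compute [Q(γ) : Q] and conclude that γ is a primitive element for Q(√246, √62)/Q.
[Q(γ) : Q] = 4 (equivalently, Q(γ) = Q(√246, √62))

Obviously Q(γ) ⊆ Q(√246, √62), and [Q(√246, √62):Q] = 4 (since 246, 62 are distinct squarefree integers > 1 with 15252 not a perfect square). To show equality we compute the minimal polynomial of γ. From γ = √246 + √62: γ^2 = 246 + 2√(15252) + 62 = 308 + 2√(15252), so γ^2 - 308 = 2√(15252); squaring, (γ^2 - 308)^2 = 4·15252, i.e. γ^4 - 616γ^2 + 94864 - 61008 = 0, i.e. γ^4 - 616γ^2 + 33856 = 0. So γ is a root of x^4 - 616x^2 + 33856. This polynomial is irreducible over Q: it has no rational root (each ±√246 ± √62 is irrational), and any factorization into two quadratics over Q would force √(15252) ∈ Q (pairing opposite roots) or √246, √62 ∈ Q (other pairings), all impossible. Hence [Q(γ):Q] = 4 = [Q(√246, √62):Q], so Q(γ) = Q(√246, √62).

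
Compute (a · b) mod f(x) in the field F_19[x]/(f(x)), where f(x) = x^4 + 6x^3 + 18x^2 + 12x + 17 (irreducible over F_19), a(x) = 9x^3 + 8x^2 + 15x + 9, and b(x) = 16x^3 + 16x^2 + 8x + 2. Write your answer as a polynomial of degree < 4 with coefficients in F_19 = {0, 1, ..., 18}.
a · b ≡ 6x^3 + 9x^2 + 16x + 6 (mod f(x))

Multiply in F_19[x]: a(x)·b(x) = (9x^3 + 8x^2 + 15x + 9)·(16x^3 + 16x^2 + 8x + 2) = 11x^6 + 6x^5 + 3x^4 + 10x^3 + 14x^2 + 7x + 18. This has degree ≥ 4, so divide by f(x) over F_19: 11x^6 + 6x^5 + 3x^4 + 10x^3 + 14x^2 + 7x + 18 = (11x^2 + 16x + 13)·(x^4 + 6x^3 + 18x^2 + 12x + 17) + (6x^3 + 9x^2 + 16x + 6). Hence a·b ≡ 6x^3 + 9x^2 + 16x + 6 (mod f). (F_19[x]/(f) is a field with 19^4 = 130321 elements since f is irreducible of degree 4.)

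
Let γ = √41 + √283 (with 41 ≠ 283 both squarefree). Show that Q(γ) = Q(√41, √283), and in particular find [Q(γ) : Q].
[Q(γ) : Q] = 4 (equivalently, Q(γ) = Q(√41, √283))

Obviously Q(γ) ⊆ Q(√41, √283), and [Q(√41, √283):Q] = 4 (since 41, 283 are distinct squarefree integers > 1 with 11603 not a perfect square). To show equality we compute the minimal polynomial of γ. From γ = √41 + √283: γ^2 = 41 + 2√(11603) + 283 = 324 + 2√(11603), so γ^2 - 324 = 2√(11603); squaring, (γ^2 - 324)^2 = 4·11603, i.e. γ^4 - 648γ^2 + 104976 - 46412 = 0, i.e. γ^4 - 648γ^2 + 58564 = 0. So γ is a root of x^4 - 648x^2 + 58564. This polynomial is irreducible over Q: it has no rational root (each ±√41 ± √283 is irrational), and any factorization into two quadratics over Q would force √(11603) ∈ Q (pairing opposite roots) or √41, √283 ∈ Q (other pairings), all impossible. Hence [Q(γ):Q] = 4 = [Q(√41, √283):Q], so Q(γ) = Q(√41, √283).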